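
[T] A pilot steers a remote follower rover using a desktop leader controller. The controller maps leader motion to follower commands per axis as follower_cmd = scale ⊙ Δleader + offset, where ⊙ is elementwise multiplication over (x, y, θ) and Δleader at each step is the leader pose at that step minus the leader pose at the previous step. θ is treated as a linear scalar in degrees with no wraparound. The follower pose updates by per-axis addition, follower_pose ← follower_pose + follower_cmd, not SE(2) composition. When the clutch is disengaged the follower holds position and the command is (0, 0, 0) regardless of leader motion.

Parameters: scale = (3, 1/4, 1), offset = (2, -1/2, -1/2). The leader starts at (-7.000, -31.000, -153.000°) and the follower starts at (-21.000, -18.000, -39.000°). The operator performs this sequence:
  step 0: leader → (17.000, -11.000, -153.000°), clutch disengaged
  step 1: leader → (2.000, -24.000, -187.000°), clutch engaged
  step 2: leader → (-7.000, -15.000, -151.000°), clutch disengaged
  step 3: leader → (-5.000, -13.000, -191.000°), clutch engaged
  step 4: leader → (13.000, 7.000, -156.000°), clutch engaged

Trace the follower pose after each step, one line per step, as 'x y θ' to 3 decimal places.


step 0: Δleader=(24.000, 20.000, 0.000°), disengaged; cmd=(0,0,0) → follower holds at (-21.000, -18.000, -39.000°)
step 1: Δleader=(-15.000, -13.000, -34.000°), engaged; cmd=(-43.000, -3.750, -34.500°) → follower=(-64.000, -21.750, -73.500°)
step 2: Δleader=(-9.000, 9.000, 36.000°), disengaged; cmd=(0,0,0) → follower holds at (-64.000, -21.750, -73.500°)
step 3: Δleader=(2.000, 2.000, -40.000°), engaged; cmd=(8.000, 0.000, -40.500°) → follower=(-56.000, -21.750, -114.000°)
step 4: Δleader=(18.000, 20.000, 35.000°), engaged; cmd=(56.000, 4.500, 34.500°) → follower=(0.000, -17.250, -79.500°)

-21.000 -18.000 -39.000
-64.000 -21.750 -73.500
-64.000 -21.750 -73.500
-56.000 -21.750 -114.000
0.000 -17.250 -79.500


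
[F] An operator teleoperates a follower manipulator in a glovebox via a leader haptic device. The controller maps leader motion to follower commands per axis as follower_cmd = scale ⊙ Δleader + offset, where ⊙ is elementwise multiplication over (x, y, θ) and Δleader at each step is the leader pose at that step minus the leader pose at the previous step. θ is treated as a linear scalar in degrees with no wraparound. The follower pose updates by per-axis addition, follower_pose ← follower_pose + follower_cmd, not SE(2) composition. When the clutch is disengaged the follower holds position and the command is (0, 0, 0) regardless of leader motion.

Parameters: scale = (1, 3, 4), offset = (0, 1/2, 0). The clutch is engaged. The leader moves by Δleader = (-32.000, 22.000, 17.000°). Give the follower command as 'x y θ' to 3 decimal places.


-32.000 66.500 68.000

axis x: 1·-32.000 + 0 = -32.000
axis y: 3·22.000 + 1/2 = 66.500
axis θ: 4·17.000 + 0 = 68.000


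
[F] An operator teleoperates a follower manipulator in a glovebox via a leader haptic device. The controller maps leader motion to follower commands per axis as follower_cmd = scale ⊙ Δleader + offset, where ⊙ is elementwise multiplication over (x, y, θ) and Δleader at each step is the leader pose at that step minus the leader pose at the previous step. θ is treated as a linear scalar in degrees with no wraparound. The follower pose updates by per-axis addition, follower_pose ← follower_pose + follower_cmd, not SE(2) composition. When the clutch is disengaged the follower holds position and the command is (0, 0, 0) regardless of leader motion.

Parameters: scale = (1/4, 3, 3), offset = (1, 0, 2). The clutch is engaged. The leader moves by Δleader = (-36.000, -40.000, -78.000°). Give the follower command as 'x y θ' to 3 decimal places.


-8.000 -120.000 -232.000

axis x: 1/4·-36.000 + 1 = -8.000
axis y: 3·-40.000 + 0 = -120.000
axis θ: 3·-78.000 + 2 = -232.000


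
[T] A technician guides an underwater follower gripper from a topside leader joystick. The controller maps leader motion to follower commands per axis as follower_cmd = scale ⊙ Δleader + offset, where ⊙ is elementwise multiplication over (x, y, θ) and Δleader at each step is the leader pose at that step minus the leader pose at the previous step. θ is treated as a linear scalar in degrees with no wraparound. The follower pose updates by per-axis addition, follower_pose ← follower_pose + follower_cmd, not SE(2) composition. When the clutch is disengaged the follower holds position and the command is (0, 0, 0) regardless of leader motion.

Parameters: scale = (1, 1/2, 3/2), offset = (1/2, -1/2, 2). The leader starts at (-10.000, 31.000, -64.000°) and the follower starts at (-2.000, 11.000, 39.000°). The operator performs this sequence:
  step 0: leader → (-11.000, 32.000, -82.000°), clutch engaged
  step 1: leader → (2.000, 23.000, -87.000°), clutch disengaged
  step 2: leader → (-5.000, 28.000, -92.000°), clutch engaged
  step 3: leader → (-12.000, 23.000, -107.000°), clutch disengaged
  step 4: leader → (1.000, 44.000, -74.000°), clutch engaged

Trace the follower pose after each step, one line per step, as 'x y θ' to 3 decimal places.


-2.500 11.000 14.000
-2.500 11.000 14.000
-9.000 13.000 8.500
-9.000 13.000 8.500
4.500 23.000 60.000

step 0: Δleader=(-1.000, 1.000, -18.000°), engaged; cmd=(-0.500, 0.000, -25.000°) → follower=(-2.500, 11.000, 14.000°)
step 1: Δleader=(13.000, -9.000, -5.000°), disengaged; cmd=(0,0,0) → follower holds at (-2.500, 11.000, 14.000°)
step 2: Δleader=(-7.000, 5.000, -5.000°), engaged; cmd=(-6.500, 2.000, -5.500°) → follower=(-9.000, 13.000, 8.500°)
step 3: Δleader=(-7.000, -5.000, -15.000°), disengaged; cmd=(0,0,0) → follower holds at (-9.000, 13.000, 8.500°)
step 4: Δleader=(13.000, 21.000, 33.000°), engaged; cmd=(13.500, 10.000, 51.500°) → follower=(4.500, 23.000, 60.000°)


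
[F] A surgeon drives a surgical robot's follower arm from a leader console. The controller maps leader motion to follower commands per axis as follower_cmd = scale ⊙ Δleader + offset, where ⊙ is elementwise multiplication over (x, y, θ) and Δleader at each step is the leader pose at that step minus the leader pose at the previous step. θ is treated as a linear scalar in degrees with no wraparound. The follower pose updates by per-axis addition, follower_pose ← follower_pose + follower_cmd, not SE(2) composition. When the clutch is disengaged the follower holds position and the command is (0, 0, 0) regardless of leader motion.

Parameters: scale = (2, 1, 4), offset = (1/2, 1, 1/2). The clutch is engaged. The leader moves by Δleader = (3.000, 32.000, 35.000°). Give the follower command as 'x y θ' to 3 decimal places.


6.500 33.000 140.500

axis x: 2·3.000 + 1/2 = 6.500
axis y: 1·32.000 + 1 = 33.000
axis θ: 4·35.000 + 1/2 = 140.500


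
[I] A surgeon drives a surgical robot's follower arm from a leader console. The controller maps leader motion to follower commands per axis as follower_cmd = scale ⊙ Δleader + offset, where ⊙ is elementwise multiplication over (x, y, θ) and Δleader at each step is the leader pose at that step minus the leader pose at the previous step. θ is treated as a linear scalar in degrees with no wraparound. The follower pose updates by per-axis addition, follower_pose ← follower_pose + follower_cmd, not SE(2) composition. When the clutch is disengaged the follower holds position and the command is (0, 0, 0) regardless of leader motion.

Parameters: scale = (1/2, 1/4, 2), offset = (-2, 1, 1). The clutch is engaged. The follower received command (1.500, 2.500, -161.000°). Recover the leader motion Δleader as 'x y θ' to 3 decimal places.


axis x: (1.500 − -2) / (1/2) = 7.000
axis y: (2.500 − 1) / (1/4) = 6.000
axis θ: (-161.000 − 1) / (2) = -81.000

7.000 6.000 -81.000


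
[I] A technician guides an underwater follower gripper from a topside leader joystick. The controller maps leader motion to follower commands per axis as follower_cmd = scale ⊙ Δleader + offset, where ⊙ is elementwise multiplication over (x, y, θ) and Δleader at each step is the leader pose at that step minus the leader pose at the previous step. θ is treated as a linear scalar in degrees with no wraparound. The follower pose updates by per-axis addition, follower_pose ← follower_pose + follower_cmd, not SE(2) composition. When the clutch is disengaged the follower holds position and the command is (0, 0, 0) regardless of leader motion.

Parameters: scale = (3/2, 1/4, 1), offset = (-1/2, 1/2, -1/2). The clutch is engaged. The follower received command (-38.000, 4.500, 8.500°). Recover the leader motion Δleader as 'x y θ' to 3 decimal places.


-25.000 16.000 9.000

axis x: (-38.000 − -1/2) / (3/2) = -25.000
axis y: (4.500 − 1/2) / (1/4) = 16.000
axis θ: (8.500 − -1/2) / (1) = 9.000


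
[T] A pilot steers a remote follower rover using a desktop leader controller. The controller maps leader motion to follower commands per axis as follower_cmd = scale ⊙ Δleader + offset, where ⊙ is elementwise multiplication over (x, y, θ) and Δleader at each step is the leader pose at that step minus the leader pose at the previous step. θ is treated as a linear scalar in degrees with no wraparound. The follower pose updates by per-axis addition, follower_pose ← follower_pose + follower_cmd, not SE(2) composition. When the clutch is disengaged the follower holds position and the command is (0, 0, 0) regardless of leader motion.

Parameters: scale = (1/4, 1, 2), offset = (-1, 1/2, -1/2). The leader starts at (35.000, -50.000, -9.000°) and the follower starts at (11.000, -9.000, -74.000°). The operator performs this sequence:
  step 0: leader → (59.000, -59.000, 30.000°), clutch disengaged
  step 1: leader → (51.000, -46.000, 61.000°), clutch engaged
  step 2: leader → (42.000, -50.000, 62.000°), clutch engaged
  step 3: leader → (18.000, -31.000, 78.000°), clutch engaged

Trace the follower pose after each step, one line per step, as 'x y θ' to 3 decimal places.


step 0: Δleader=(24.000, -9.000, 39.000°), disengaged; cmd=(0,0,0) → follower holds at (11.000, -9.000, -74.000°)
step 1: Δleader=(-8.000, 13.000, 31.000°), engaged; cmd=(-3.000, 13.500, 61.500°) → follower=(8.000, 4.500, -12.500°)
step 2: Δleader=(-9.000, -4.000, 1.000°), engaged; cmd=(-3.250, -3.500, 1.500°) → follower=(4.750, 1.000, -11.000°)
step 3: Δleader=(-24.000, 19.000, 16.000°), engaged; cmd=(-7.000, 19.500, 31.500°) → follower=(-2.250, 20.500, 20.500°)

11.000 -9.000 -74.000
8.000 4.500 -12.500
4.750 1.000 -11.000
-2.250 20.500 20.500


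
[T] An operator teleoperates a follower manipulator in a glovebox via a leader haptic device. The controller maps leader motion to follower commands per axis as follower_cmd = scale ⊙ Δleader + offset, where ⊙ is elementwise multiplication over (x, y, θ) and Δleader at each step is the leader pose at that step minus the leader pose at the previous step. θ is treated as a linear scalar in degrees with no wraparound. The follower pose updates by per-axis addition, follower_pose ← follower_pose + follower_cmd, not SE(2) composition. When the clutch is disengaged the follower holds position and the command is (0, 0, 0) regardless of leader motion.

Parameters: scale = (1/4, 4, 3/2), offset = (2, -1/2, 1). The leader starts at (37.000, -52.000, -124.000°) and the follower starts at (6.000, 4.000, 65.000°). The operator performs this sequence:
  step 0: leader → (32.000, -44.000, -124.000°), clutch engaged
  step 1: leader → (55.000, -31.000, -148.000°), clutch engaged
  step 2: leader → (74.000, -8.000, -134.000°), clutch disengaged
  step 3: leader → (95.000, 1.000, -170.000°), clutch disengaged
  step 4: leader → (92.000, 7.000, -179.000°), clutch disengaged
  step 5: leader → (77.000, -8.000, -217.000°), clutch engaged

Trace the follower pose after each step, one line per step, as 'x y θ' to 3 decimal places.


6.750 35.500 66.000
14.500 87.000 31.000
14.500 87.000 31.000
14.500 87.000 31.000
14.500 87.000 31.000
12.750 26.500 -25.000

step 0: Δleader=(-5.000, 8.000, 0.000°), engaged; cmd=(0.750, 31.500, 1.000°) → follower=(6.750, 35.500, 66.000°)
step 1: Δleader=(23.000, 13.000, -24.000°), engaged; cmd=(7.750, 51.500, -35.000°) → follower=(14.500, 87.000, 31.000°)
step 2: Δleader=(19.000, 23.000, 14.000°), disengaged; cmd=(0,0,0) → follower holds at (14.500, 87.000, 31.000°)
step 3: Δleader=(21.000, 9.000, -36.000°), disengaged; cmd=(0,0,0) → follower holds at (14.500, 87.000, 31.000°)
step 4: Δleader=(-3.000, 6.000, -9.000°), disengaged; cmd=(0,0,0) → follower holds at (14.500, 87.000, 31.000°)
step 5: Δleader=(-15.000, -15.000, -38.000°), engaged; cmd=(-1.750, -60.500, -56.000°) → follower=(12.750, 26.500, -25.000°)


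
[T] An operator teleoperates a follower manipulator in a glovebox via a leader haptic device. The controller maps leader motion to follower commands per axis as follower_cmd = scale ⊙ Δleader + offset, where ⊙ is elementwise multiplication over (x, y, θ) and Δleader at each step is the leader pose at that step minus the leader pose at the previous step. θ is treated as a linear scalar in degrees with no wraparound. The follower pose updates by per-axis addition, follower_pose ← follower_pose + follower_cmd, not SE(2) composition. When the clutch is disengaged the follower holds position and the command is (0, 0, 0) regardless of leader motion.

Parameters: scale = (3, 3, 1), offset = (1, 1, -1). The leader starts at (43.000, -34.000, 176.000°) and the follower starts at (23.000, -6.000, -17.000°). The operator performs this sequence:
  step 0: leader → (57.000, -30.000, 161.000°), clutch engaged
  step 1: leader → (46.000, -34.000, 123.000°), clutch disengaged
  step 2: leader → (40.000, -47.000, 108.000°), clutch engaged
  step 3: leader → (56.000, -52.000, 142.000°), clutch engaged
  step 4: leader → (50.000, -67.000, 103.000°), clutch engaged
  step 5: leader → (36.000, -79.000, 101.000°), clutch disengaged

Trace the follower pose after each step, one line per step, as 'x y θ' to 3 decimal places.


66.000 7.000 -33.000
66.000 7.000 -33.000
49.000 -31.000 -49.000
98.000 -45.000 -16.000
81.000 -89.000 -56.000
81.000 -89.000 -56.000

step 0: Δleader=(14.000, 4.000, -15.000°), engaged; cmd=(43.000, 13.000, -16.000°) → follower=(66.000, 7.000, -33.000°)
step 1: Δleader=(-11.000, -4.000, -38.000°), disengaged; cmd=(0,0,0) → follower holds at (66.000, 7.000, -33.000°)
step 2: Δleader=(-6.000, -13.000, -15.000°), engaged; cmd=(-17.000, -38.000, -16.000°) → follower=(49.000, -31.000, -49.000°)
step 3: Δleader=(16.000, -5.000, 34.000°), engaged; cmd=(49.000, -14.000, 33.000°) → follower=(98.000, -45.000, -16.000°)
step 4: Δleader=(-6.000, -15.000, -39.000°), engaged; cmd=(-17.000, -44.000, -40.000°) → follower=(81.000, -89.000, -56.000°)
step 5: Δleader=(-14.000, -12.000, -2.000°), disengaged; cmd=(0,0,0) → follower holds at (81.000, -89.000, -56.000°)


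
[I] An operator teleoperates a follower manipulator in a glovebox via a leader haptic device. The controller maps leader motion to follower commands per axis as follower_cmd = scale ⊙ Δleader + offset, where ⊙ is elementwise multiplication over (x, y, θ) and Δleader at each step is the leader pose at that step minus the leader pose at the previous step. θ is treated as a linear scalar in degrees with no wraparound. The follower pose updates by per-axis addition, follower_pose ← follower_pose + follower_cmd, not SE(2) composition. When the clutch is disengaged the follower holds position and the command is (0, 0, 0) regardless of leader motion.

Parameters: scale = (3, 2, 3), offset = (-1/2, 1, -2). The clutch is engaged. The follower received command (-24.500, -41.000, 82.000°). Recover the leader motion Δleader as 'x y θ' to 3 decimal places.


axis x: (-24.500 − -1/2) / (3) = -8.000
axis y: (-41.000 − 1) / (2) = -21.000
axis θ: (82.000 − -2) / (3) = 28.000

-8.000 -21.000 28.000


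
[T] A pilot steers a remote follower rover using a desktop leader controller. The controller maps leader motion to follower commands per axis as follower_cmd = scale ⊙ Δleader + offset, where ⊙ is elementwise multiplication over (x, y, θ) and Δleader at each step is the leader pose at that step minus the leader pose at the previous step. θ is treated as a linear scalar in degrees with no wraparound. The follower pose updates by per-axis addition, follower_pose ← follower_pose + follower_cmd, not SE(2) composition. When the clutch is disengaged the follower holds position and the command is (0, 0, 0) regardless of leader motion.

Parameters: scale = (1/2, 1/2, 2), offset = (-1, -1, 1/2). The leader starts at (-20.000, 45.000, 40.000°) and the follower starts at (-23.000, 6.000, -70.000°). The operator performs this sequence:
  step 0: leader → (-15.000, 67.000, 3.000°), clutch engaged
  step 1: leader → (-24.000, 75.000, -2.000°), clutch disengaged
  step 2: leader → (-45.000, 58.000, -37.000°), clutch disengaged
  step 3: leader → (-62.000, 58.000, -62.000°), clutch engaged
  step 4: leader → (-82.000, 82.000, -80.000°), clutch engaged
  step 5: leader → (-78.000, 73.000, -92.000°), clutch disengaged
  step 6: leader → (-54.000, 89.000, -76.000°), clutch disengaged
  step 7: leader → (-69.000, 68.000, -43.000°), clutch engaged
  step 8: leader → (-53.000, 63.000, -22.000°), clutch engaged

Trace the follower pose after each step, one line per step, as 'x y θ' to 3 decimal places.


-21.500 16.000 -143.500
-21.500 16.000 -143.500
-21.500 16.000 -143.500
-31.000 15.000 -193.000
-42.000 26.000 -228.500
-42.000 26.000 -228.500
-42.000 26.000 -228.500
-50.500 14.500 -162.000
-43.500 11.000 -119.500

step 0: Δleader=(5.000, 22.000, -37.000°), engaged; cmd=(1.500, 10.000, -73.500°) → follower=(-21.500, 16.000, -143.500°)
step 1: Δleader=(-9.000, 8.000, -5.000°), disengaged; cmd=(0,0,0) → follower holds at (-21.500, 16.000, -143.500°)
step 2: Δleader=(-21.000, -17.000, -35.000°), disengaged; cmd=(0,0,0) → follower holds at (-21.500, 16.000, -143.500°)
step 3: Δleader=(-17.000, 0.000, -25.000°), engaged; cmd=(-9.500, -1.000, -49.500°) → follower=(-31.000, 15.000, -193.000°)
step 4: Δleader=(-20.000, 24.000, -18.000°), engaged; cmd=(-11.000, 11.000, -35.500°) → follower=(-42.000, 26.000, -228.500°)
step 5: Δleader=(4.000, -9.000, -12.000°), disengaged; cmd=(0,0,0) → follower holds at (-42.000, 26.000, -228.500°)
step 6: Δleader=(24.000, 16.000, 16.000°), disengaged; cmd=(0,0,0) → follower holds at (-42.000, 26.000, -228.500°)
step 7: Δleader=(-15.000, -21.000, 33.000°), engaged; cmd=(-8.500, -11.500, 66.500°) → follower=(-50.500, 14.500, -162.000°)
step 8: Δleader=(16.000, -5.000, 21.000°), engaged; cmd=(7.000, -3.500, 42.500°) → follower=(-43.500, 11.000, -119.500°)


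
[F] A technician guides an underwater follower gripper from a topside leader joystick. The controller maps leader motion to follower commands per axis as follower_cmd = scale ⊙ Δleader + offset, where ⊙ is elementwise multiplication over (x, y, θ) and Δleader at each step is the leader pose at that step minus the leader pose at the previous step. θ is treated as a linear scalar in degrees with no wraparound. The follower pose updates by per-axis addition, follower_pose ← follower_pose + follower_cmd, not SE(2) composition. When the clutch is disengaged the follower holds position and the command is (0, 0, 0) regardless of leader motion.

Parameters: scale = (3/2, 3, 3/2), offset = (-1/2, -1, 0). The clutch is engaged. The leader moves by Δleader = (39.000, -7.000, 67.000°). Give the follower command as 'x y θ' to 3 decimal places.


axis x: 3/2·39.000 + -1/2 = 58.000
axis y: 3·-7.000 + -1 = -22.000
axis θ: 3/2·67.000 + 0 = 100.500

58.000 -22.000 100.500


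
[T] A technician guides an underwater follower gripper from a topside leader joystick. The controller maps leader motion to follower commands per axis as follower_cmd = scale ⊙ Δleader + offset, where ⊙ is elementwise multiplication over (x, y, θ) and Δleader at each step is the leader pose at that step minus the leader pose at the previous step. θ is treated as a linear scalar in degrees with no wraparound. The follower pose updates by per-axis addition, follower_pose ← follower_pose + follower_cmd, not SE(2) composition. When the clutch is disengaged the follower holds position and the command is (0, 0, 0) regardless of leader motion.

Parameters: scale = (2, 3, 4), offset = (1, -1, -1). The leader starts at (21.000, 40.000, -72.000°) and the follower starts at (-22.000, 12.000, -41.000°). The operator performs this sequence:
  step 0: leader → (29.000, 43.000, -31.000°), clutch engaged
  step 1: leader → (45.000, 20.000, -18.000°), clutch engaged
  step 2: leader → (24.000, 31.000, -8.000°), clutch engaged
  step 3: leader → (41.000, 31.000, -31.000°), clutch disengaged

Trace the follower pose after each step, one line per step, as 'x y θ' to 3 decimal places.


step 0: Δleader=(8.000, 3.000, 41.000°), engaged; cmd=(17.000, 8.000, 163.000°) → follower=(-5.000, 20.000, 122.000°)
step 1: Δleader=(16.000, -23.000, 13.000°), engaged; cmd=(33.000, -70.000, 51.000°) → follower=(28.000, -50.000, 173.000°)
step 2: Δleader=(-21.000, 11.000, 10.000°), engaged; cmd=(-41.000, 32.000, 39.000°) → follower=(-13.000, -18.000, 212.000°)
step 3: Δleader=(17.000, 0.000, -23.000°), disengaged; cmd=(0,0,0) → follower holds at (-13.000, -18.000, 212.000°)

-5.000 20.000 122.000
28.000 -50.000 173.000
-13.000 -18.000 212.000
-13.000 -18.000 212.000


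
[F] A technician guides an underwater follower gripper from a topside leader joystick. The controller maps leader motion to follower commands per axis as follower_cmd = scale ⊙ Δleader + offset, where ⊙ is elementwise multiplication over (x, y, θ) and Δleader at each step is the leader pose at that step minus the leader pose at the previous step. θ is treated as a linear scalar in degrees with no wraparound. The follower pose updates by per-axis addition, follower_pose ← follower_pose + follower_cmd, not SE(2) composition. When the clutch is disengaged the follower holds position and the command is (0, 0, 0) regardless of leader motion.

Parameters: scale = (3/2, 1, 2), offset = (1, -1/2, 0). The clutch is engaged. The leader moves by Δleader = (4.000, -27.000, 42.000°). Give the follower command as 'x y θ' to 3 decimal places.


axis x: 3/2·4.000 + 1 = 7.000
axis y: 1·-27.000 + -1/2 = -27.500
axis θ: 2·42.000 + 0 = 84.000

7.000 -27.500 84.000


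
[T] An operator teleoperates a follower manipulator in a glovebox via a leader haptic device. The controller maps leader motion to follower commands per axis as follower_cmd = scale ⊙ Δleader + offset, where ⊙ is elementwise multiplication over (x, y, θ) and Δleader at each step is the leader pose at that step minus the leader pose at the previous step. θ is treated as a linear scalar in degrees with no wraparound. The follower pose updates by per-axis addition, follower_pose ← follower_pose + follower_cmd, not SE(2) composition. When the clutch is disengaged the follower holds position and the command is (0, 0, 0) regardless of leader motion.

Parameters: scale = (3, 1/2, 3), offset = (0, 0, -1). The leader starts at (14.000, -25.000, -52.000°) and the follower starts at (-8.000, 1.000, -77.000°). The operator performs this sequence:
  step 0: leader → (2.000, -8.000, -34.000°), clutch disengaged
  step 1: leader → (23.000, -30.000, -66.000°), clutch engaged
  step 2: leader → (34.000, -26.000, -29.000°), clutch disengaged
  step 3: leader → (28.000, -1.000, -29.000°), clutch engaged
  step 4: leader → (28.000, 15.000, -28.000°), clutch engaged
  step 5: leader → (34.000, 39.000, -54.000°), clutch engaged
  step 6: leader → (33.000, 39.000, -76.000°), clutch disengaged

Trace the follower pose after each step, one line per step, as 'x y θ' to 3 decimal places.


step 0: Δleader=(-12.000, 17.000, 18.000°), disengaged; cmd=(0,0,0) → follower holds at (-8.000, 1.000, -77.000°)
step 1: Δleader=(21.000, -22.000, -32.000°), engaged; cmd=(63.000, -11.000, -97.000°) → follower=(55.000, -10.000, -174.000°)
step 2: Δleader=(11.000, 4.000, 37.000°), disengaged; cmd=(0,0,0) → follower holds at (55.000, -10.000, -174.000°)
step 3: Δleader=(-6.000, 25.000, 0.000°), engaged; cmd=(-18.000, 12.500, -1.000°) → follower=(37.000, 2.500, -175.000°)
step 4: Δleader=(0.000, 16.000, 1.000°), engaged; cmd=(0.000, 8.000, 2.000°) → follower=(37.000, 10.500, -173.000°)
step 5: Δleader=(6.000, 24.000, -26.000°), engaged; cmd=(18.000, 12.000, -79.000°) → follower=(55.000, 22.500, -252.000°)
step 6: Δleader=(-1.000, 0.000, -22.000°), disengaged; cmd=(0,0,0) → follower holds at (55.000, 22.500, -252.000°)

-8.000 1.000 -77.000
55.000 -10.000 -174.000
55.000 -10.000 -174.000
37.000 2.500 -175.000
37.000 10.500 -173.000
55.000 22.500 -252.000
55.000 22.500 -252.000


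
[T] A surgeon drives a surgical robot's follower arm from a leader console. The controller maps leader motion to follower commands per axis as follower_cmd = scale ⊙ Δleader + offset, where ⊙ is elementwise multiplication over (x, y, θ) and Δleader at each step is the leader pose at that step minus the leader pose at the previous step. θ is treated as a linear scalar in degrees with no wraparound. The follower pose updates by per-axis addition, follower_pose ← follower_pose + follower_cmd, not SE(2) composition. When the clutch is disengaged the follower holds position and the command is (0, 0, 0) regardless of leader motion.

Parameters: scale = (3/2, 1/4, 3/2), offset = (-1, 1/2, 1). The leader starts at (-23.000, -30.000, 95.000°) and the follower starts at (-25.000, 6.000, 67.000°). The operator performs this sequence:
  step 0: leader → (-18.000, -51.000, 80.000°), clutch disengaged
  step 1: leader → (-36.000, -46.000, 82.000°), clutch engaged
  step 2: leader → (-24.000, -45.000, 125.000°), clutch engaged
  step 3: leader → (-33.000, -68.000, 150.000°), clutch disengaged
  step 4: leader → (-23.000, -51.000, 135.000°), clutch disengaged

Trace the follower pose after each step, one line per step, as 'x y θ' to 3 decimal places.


step 0: Δleader=(5.000, -21.000, -15.000°), disengaged; cmd=(0,0,0) → follower holds at (-25.000, 6.000, 67.000°)
step 1: Δleader=(-18.000, 5.000, 2.000°), engaged; cmd=(-28.000, 1.750, 4.000°) → follower=(-53.000, 7.750, 71.000°)
step 2: Δleader=(12.000, 1.000, 43.000°), engaged; cmd=(17.000, 0.750, 65.500°) → follower=(-36.000, 8.500, 136.500°)
step 3: Δleader=(-9.000, -23.000, 25.000°), disengaged; cmd=(0,0,0) → follower holds at (-36.000, 8.500, 136.500°)
step 4: Δleader=(10.000, 17.000, -15.000°), disengaged; cmd=(0,0,0) → follower holds at (-36.000, 8.500, 136.500°)

-25.000 6.000 67.000
-53.000 7.750 71.000
-36.000 8.500 136.500
-36.000 8.500 136.500
-36.000 8.500 136.500


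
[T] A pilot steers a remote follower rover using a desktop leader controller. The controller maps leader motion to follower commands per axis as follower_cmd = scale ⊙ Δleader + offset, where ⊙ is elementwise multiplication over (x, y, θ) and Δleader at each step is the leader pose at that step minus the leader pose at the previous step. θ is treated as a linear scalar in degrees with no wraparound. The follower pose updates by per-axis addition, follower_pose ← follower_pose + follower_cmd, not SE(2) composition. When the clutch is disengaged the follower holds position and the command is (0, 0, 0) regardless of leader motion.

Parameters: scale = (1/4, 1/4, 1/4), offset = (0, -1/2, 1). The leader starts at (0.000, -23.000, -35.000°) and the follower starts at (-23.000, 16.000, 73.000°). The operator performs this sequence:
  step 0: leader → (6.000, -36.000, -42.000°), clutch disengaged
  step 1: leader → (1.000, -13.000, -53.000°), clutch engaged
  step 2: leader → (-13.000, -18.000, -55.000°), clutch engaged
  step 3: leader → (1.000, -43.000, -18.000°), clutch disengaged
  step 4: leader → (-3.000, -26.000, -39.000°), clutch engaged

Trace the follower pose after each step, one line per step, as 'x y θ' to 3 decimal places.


step 0: Δleader=(6.000, -13.000, -7.000°), disengaged; cmd=(0,0,0) → follower holds at (-23.000, 16.000, 73.000°)
step 1: Δleader=(-5.000, 23.000, -11.000°), engaged; cmd=(-1.250, 5.250, -1.750°) → follower=(-24.250, 21.250, 71.250°)
step 2: Δleader=(-14.000, -5.000, -2.000°), engaged; cmd=(-3.500, -1.750, 0.500°) → follower=(-27.750, 19.500, 71.750°)
step 3: Δleader=(14.000, -25.000, 37.000°), disengaged; cmd=(0,0,0) → follower holds at (-27.750, 19.500, 71.750°)
step 4: Δleader=(-4.000, 17.000, -21.000°), engaged; cmd=(-1.000, 3.750, -4.250°) → follower=(-28.750, 23.250, 67.500°)

-23.000 16.000 73.000
-24.250 21.250 71.250
-27.750 19.500 71.750
-27.750 19.500 71.750
-28.750 23.250 67.500


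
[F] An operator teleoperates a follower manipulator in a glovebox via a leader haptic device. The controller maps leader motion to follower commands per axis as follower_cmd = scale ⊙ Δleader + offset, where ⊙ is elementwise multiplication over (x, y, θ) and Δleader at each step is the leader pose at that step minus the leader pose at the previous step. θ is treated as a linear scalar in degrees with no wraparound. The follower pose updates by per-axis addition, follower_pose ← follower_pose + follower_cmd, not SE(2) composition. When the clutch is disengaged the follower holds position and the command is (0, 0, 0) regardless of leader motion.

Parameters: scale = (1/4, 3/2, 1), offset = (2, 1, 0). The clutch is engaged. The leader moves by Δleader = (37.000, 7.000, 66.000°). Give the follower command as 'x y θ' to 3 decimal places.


axis x: 1/4·37.000 + 2 = 11.250
axis y: 3/2·7.000 + 1 = 11.500
axis θ: 1·66.000 + 0 = 66.000

11.250 11.500 66.000


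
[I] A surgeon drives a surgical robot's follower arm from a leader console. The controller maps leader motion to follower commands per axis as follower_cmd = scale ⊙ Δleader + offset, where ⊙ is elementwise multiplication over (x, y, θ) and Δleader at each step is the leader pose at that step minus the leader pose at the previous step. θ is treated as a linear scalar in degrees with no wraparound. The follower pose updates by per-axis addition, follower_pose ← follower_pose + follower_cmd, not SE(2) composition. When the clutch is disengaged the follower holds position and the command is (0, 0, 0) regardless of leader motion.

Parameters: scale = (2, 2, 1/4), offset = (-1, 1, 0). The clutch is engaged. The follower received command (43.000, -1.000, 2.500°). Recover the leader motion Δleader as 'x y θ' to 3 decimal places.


axis x: (43.000 − -1) / (2) = 22.000
axis y: (-1.000 − 1) / (2) = -1.000
axis θ: (2.500 − 0) / (1/4) = 10.000

22.000 -1.000 10.000


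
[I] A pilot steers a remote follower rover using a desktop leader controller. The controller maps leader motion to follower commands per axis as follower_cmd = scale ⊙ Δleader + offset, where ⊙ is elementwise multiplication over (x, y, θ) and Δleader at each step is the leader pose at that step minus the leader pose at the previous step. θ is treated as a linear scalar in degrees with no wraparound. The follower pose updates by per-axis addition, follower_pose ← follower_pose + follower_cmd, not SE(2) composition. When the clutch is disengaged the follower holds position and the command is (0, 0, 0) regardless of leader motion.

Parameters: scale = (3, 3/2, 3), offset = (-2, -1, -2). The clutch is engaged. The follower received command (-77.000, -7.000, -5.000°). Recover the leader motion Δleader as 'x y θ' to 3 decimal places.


axis x: (-77.000 − -2) / (3) = -25.000
axis y: (-7.000 − -1) / (3/2) = -4.000
axis θ: (-5.000 − -2) / (3) = -1.000

-25.000 -4.000 -1.000


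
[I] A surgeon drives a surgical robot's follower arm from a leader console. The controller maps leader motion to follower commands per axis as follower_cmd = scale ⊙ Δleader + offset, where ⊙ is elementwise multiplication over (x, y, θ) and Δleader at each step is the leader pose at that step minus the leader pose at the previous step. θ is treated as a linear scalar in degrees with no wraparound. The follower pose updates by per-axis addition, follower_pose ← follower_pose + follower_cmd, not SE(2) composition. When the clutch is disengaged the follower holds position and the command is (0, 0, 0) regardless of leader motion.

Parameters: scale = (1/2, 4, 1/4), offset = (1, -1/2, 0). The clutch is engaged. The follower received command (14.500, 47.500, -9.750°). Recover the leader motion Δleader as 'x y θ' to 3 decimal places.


axis x: (14.500 − 1) / (1/2) = 27.000
axis y: (47.500 − -1/2) / (4) = 12.000
axis θ: (-9.750 − 0) / (1/4) = -39.000

27.000 12.000 -39.000


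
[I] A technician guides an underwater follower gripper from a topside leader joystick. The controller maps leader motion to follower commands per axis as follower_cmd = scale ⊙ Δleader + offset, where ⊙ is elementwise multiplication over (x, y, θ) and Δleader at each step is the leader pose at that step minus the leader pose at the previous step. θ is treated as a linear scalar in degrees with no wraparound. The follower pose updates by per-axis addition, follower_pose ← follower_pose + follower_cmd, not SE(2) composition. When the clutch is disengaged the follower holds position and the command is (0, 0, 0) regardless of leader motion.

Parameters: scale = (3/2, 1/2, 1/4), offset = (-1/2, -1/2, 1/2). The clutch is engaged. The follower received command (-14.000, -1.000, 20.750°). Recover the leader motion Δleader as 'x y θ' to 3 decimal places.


axis x: (-14.000 − -1/2) / (3/2) = -9.000
axis y: (-1.000 − -1/2) / (1/2) = -1.000
axis θ: (20.750 − 1/2) / (1/4) = 81.000

-9.000 -1.000 81.000


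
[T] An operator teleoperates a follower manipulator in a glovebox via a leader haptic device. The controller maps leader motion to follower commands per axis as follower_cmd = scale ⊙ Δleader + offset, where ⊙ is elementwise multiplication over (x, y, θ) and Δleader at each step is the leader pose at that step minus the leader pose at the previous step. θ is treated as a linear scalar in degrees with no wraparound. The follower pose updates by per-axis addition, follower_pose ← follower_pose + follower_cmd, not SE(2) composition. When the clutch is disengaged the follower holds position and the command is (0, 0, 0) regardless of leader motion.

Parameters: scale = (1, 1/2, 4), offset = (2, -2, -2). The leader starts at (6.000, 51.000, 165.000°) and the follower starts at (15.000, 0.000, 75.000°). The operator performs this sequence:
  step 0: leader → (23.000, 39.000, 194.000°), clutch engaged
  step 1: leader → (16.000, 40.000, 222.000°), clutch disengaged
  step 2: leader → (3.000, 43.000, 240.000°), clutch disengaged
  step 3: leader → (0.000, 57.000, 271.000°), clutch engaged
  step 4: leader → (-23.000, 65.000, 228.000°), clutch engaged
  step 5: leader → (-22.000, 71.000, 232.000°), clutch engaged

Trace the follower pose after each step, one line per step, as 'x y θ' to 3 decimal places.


step 0: Δleader=(17.000, -12.000, 29.000°), engaged; cmd=(19.000, -8.000, 114.000°) → follower=(34.000, -8.000, 189.000°)
step 1: Δleader=(-7.000, 1.000, 28.000°), disengaged; cmd=(0,0,0) → follower holds at (34.000, -8.000, 189.000°)
step 2: Δleader=(-13.000, 3.000, 18.000°), disengaged; cmd=(0,0,0) → follower holds at (34.000, -8.000, 189.000°)
step 3: Δleader=(-3.000, 14.000, 31.000°), engaged; cmd=(-1.000, 5.000, 122.000°) → follower=(33.000, -3.000, 311.000°)
step 4: Δleader=(-23.000, 8.000, -43.000°), engaged; cmd=(-21.000, 2.000, -174.000°) → follower=(12.000, -1.000, 137.000°)
step 5: Δleader=(1.000, 6.000, 4.000°), engaged; cmd=(3.000, 1.000, 14.000°) → follower=(15.000, 0.000, 151.000°)

34.000 -8.000 189.000
34.000 -8.000 189.000
34.000 -8.000 189.000
33.000 -3.000 311.000
12.000 -1.000 137.000
15.000 0.000 151.000


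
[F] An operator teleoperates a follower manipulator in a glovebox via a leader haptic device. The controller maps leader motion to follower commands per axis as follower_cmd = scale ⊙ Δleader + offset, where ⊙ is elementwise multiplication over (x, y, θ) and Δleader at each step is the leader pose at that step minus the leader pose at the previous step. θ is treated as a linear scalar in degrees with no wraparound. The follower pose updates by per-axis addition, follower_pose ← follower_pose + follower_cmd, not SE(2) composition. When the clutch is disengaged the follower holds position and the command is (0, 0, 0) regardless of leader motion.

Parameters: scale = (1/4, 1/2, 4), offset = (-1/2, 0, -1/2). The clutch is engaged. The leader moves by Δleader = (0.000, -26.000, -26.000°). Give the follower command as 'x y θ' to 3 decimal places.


-0.500 -13.000 -104.500

axis x: 1/4·0.000 + -1/2 = -0.500
axis y: 1/2·-26.000 + 0 = -13.000
axis θ: 4·-26.000 + -1/2 = -104.500


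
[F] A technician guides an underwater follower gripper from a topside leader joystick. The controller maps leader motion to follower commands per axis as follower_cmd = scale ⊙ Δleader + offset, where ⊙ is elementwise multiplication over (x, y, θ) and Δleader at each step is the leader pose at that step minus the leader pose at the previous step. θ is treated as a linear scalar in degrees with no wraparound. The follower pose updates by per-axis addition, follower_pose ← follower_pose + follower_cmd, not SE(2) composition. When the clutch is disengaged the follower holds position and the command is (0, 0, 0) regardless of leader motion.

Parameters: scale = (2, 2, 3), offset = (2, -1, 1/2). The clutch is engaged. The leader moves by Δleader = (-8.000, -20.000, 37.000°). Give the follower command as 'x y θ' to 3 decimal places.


axis x: 2·-8.000 + 2 = -14.000
axis y: 2·-20.000 + -1 = -41.000
axis θ: 3·37.000 + 1/2 = 111.500

-14.000 -41.000 111.500


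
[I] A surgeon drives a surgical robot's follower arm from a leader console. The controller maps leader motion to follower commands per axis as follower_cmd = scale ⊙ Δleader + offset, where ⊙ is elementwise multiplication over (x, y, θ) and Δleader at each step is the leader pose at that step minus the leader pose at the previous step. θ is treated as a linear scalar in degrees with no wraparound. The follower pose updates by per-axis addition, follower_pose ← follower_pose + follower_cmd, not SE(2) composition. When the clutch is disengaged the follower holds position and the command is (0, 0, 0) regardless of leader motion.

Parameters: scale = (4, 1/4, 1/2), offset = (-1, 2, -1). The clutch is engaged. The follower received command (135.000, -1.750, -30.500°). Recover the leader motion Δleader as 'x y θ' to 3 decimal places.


34.000 -15.000 -59.000

axis x: (135.000 − -1) / (4) = 34.000
axis y: (-1.750 − 2) / (1/4) = -15.000
axis θ: (-30.500 − -1) / (1/2) = -59.000


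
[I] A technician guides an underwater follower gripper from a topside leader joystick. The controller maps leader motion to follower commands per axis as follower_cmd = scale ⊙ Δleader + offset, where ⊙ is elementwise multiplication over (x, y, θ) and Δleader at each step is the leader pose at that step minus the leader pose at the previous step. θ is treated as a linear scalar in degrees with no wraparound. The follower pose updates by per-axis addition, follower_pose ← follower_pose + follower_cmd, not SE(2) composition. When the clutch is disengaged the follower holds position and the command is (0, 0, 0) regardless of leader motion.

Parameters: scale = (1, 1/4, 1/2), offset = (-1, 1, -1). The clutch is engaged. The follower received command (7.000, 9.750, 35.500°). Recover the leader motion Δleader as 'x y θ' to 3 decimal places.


axis x: (7.000 − -1) / (1) = 8.000
axis y: (9.750 − 1) / (1/4) = 35.000
axis θ: (35.500 − -1) / (1/2) = 73.000

8.000 35.000 73.000
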